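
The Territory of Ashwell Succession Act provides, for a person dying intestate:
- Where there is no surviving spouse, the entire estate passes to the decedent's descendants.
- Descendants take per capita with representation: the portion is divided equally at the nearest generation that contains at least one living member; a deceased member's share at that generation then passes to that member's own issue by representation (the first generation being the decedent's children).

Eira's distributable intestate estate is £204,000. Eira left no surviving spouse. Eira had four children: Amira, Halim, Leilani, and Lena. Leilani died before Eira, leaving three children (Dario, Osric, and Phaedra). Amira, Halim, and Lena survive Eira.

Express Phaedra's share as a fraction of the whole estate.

Phaedra receives 1/12 of the estate.

The entire £204,000 passes to the descendants.
That amount (£204,000) is divided into 4 shares of £51,000: Amira, Halim, and Lena each take £51,000; Leilani's £51,000 share passes to Leilani's issue.
Leilani's share (£51,000) is divided into 3 shares of £17,000: Dario, Osric, and Phaedra each take £17,000.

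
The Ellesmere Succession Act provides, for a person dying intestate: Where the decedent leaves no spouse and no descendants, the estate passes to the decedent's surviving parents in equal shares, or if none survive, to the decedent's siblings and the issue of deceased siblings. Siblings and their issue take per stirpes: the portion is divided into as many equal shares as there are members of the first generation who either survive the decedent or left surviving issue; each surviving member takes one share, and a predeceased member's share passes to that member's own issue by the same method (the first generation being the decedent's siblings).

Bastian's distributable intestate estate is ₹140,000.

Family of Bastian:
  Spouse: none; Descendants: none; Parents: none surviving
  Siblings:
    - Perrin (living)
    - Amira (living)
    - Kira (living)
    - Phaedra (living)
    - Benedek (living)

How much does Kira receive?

Kira receives ₹28,000.

The entire ₹140,000 passes to the siblings and their issue.
That amount (₹140,000) is divided into 5 shares of ₹28,000: Perrin, Amira, Kira, Phaedra, and Benedek each take ₹28,000.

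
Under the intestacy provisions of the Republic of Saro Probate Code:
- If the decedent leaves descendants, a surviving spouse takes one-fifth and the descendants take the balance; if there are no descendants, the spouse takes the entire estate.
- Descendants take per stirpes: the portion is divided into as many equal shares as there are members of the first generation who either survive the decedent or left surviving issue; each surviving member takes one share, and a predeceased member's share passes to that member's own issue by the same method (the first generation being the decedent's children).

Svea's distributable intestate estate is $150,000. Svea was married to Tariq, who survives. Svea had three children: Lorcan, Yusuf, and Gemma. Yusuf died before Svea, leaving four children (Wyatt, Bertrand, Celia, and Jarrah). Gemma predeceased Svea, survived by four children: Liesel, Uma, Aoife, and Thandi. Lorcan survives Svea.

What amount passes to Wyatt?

Wyatt receives $10,000.

Tariq takes one-fifth of $150,000 = $30,000. The remaining $120,000 passes to the descendants.
The descendants' portion ($120,000) is divided into 3 shares of $40,000: Lorcan takes $40,000; Yusuf's $40,000 share passes to Yusuf's issue; Gemma's $40,000 share passes to Gemma's issue.
Yusuf's share ($40,000) is divided into 4 shares of $10,000: Wyatt, Bertrand, Celia, and Jarrah each take $10,000.
Gemma's share ($40,000) is divided into 4 shares of $10,000: Liesel, Uma, Aoife, and Thandi each take $10,000.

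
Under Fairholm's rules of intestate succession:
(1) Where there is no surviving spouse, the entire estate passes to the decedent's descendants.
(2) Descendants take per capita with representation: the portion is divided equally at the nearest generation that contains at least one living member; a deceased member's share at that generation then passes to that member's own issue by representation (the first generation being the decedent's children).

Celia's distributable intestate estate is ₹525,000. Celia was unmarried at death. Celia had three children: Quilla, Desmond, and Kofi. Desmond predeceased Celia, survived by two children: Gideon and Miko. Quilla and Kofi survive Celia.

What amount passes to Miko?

Miko receives ₹87,500.

The entire ₹525,000 passes to the descendants.
That amount (₹525,000) is divided into 3 shares of ₹175,000: Quilla and Kofi each take ₹175,000; Desmond's ₹175,000 share passes to Desmond's issue.
Desmond's share (₹175,000) is divided into 2 shares of ₹87,500: Gideon and Miko each take ₹87,500.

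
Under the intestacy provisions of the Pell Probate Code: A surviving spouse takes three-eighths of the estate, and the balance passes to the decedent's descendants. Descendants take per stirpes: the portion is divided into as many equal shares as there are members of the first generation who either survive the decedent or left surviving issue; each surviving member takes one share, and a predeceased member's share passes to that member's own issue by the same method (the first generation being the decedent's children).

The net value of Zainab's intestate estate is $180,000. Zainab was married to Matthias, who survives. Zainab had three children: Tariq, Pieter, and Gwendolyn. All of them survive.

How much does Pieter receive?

Matthias takes three-eighths of $180,000 = $67,500. The remaining $112,500 passes to the descendants.
The descendants' portion ($112,500) is divided into 3 shares of $37,500: Tariq, Pieter, and Gwendolyn each take $37,500.

Pieter receives $37,500.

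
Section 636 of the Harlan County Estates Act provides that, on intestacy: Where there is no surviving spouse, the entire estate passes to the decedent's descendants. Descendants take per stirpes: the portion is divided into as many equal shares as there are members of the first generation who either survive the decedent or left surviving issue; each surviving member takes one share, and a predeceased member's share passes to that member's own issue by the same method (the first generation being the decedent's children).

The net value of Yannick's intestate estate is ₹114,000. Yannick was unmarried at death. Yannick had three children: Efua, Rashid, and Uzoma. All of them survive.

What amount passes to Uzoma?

Uzoma receives ₹38,000.

The entire ₹114,000 passes to the descendants.
That amount (₹114,000) is divided into 3 shares of ₹38,000: Efua, Rashid, and Uzoma each take ₹38,000.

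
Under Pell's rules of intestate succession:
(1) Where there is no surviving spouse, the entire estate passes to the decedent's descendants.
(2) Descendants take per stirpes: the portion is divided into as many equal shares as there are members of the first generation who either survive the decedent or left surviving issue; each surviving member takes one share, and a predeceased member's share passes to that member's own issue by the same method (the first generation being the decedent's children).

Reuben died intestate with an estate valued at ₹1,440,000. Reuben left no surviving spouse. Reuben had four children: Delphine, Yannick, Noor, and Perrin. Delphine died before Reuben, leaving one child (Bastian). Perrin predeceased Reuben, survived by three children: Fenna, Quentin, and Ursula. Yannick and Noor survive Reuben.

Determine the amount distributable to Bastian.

The entire ₹1,440,000 passes to the descendants.
That amount (₹1,440,000) is divided into 4 shares of ₹360,000: Yannick and Noor each take ₹360,000; Delphine's ₹360,000 share passes to Delphine's issue; Perrin's ₹360,000 share passes to Perrin's issue.
Delphine's share (₹360,000) passes entirely to Bastian.
Perrin's share (₹360,000) is divided into 3 shares of ₹120,000: Fenna, Quentin, and Ursula each take ₹120,000.

Bastian receives ₹360,000.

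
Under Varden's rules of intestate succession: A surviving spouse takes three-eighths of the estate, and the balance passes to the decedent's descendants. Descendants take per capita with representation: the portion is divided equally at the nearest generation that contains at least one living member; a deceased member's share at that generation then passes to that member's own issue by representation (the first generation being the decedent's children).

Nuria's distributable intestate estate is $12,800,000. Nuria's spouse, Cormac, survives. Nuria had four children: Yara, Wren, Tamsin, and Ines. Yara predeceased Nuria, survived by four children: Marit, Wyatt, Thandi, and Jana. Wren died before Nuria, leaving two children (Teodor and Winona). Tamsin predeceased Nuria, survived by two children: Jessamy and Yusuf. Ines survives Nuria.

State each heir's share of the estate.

Cormac takes three-eighths of $12,800,000 = $4,800,000. The remaining $8,000,000 passes to the descendants.
The descendants' portion ($8,000,000) is divided into 4 shares of $2,000,000: Ines takes $2,000,000; Yara's $2,000,000 share passes to Yara's issue; Wren's $2,000,000 share passes to Wren's issue; Tamsin's $2,000,000 share passes to Tamsin's issue.
Yara's share ($2,000,000) is divided into 4 shares of $500,000: Marit, Wyatt, Thandi, and Jana each take $500,000.
Wren's share ($2,000,000) is divided into 2 shares of $1,000,000: Teodor and Winona each take $1,000,000.
Tamsin's share ($2,000,000) is divided into 2 shares of $1,000,000: Jessamy and Yusuf each take $1,000,000.

Cormac: $4,800,000; Marit: $500,000; Wyatt: $500,000; Thandi: $500,000; Jana: $500,000; Teodor: $1,000,000; Winona: $1,000,000; Jessamy: $1,000,000; Yusuf: $1,000,000; Ines: $2,000,000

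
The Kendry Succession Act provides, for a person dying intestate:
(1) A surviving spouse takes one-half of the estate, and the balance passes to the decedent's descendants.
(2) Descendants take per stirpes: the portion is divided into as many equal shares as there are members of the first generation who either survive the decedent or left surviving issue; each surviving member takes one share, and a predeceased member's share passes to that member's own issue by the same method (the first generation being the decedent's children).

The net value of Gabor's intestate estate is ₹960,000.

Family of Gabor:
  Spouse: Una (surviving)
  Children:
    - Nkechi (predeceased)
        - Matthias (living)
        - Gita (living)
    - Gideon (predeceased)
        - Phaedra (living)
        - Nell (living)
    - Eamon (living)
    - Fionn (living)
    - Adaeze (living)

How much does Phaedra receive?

Phaedra receives ₹48,000.

Una takes one-half of ₹960,000 = ₹480,000. The remaining ₹480,000 passes to the descendants.
The descendants' portion (₹480,000) is divided into 5 shares of ₹96,000: Eamon, Fionn, and Adaeze each take ₹96,000; Nkechi's ₹96,000 share passes to Nkechi's issue; Gideon's ₹96,000 share passes to Gideon's issue.
Nkechi's share (₹96,000) is divided into 2 shares of ₹48,000: Matthias and Gita each take ₹48,000.
Gideon's share (₹96,000) is divided into 2 shares of ₹48,000: Phaedra and Nell each take ₹48,000.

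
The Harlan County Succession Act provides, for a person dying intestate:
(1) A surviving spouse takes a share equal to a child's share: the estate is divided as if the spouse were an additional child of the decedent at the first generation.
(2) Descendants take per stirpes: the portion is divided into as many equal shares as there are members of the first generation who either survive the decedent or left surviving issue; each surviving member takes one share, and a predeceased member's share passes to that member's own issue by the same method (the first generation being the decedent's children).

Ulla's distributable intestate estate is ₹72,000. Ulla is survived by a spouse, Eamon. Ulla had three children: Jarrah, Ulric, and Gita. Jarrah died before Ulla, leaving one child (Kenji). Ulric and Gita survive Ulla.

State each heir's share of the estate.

The spouse counts as an additional share at the children's level, so there are 4 primary shares of ₹18,000. Eamon takes one such share (₹18,000).
The children's combined portion (₹54,000) is divided into 3 shares of ₹18,000: Ulric and Gita each take ₹18,000; Jarrah's ₹18,000 share passes to Jarrah's issue.
Jarrah's share (₹18,000) passes entirely to Kenji.

Eamon: ₹18,000; Kenji: ₹18,000; Ulric: ₹18,000; Gita: ₹18,000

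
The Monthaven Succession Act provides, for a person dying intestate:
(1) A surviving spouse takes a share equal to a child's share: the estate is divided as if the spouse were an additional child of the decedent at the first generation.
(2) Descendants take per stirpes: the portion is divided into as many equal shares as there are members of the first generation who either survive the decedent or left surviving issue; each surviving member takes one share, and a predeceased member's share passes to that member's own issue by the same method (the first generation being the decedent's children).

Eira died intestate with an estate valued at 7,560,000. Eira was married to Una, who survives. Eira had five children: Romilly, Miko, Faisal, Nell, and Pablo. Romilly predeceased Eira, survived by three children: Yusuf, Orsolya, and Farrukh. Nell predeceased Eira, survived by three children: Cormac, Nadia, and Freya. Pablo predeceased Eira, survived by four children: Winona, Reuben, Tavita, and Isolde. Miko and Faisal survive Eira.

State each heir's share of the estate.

Una: 1,260,000; Yusuf: 420,000; Orsolya: 420,000; Farrukh: 420,000; Miko: 1,260,000; Faisal: 1,260,000; Cormac: 420,000; Nadia: 420,000; Freya: 420,000; Winona: 315,000; Reuben: 315,000; Tavita: 315,000; Isolde: 315,000

The spouse counts as an additional share at the children's level, so there are 6 primary shares of 1,260,000. Una takes one such share (1,260,000).
The children's combined portion (6,300,000) is divided into 5 shares of 1,260,000: Miko and Faisal each take 1,260,000; Romilly's 1,260,000 share passes to Romilly's issue; Nell's 1,260,000 share passes to Nell's issue; Pablo's 1,260,000 share passes to Pablo's issue.
Romilly's share (1,260,000) is divided into 3 shares of 420,000: Yusuf, Orsolya, and Farrukh each take 420,000.
Nell's share (1,260,000) is divided into 3 shares of 420,000: Cormac, Nadia, and Freya each take 420,000.
Pablo's share (1,260,000) is divided into 4 shares of 315,000: Winona, Reuben, Tavita, and Isolde each take 315,000.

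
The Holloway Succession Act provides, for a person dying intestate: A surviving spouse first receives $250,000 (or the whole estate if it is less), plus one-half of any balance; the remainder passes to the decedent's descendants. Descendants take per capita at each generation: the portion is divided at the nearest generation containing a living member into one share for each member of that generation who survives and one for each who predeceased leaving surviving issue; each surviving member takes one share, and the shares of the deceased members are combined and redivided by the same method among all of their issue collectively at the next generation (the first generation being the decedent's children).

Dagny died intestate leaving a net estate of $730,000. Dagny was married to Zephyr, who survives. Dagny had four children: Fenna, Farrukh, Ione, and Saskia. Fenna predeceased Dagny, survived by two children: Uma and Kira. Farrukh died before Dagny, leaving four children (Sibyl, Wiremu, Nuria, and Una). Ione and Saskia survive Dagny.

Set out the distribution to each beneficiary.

Zephyr: $490,000; Uma: $20,000; Kira: $20,000; Sibyl: $20,000; Wiremu: $20,000; Nuria: $20,000; Una: $20,000; Ione: $60,000; Saskia: $60,000

Zephyr first takes $250,000, leaving a balance of $480,000. Zephyr then takes one-half of the balance ($240,000), for a total of $490,000. The remaining $240,000 passes to the descendants.
The descendants' portion ($240,000) is divided at the children's generation into 4 shares of $60,000. Ione and Saskia each take $60,000. The 2 shares of the deceased (Fenna and Farrukh) are combined into a pool of $120,000.
That pool ($120,000) is divided at the grandchildren's generation equally among Uma, Kira, Sibyl, Wiremu, Nuria, and Una: $20,000 each.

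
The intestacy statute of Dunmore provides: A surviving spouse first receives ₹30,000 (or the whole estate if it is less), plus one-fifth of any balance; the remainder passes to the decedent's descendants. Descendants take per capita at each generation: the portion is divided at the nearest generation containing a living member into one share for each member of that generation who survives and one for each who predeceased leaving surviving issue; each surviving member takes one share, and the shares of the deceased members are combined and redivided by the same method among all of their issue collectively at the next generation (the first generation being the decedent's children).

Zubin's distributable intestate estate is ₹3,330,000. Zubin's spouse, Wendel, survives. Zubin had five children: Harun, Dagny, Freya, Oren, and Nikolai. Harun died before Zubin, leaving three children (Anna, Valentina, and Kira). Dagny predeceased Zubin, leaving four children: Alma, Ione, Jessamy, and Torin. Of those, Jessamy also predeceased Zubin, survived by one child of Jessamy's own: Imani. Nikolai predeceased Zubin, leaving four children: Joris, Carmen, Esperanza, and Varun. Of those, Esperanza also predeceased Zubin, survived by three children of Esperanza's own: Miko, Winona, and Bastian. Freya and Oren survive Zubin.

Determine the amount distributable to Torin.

Torin receives ₹144,000.

Wendel first takes ₹30,000, leaving a balance of ₹3,300,000. Wendel then takes one-fifth of the balance (₹660,000), for a total of ₹690,000. The remaining ₹2,640,000 passes to the descendants.
The descendants' portion (₹2,640,000) is divided at the children's generation into 5 shares of ₹528,000. Freya and Oren each take ₹528,000. The 3 shares of the deceased (Harun, Dagny, and Nikolai) are combined into a pool of ₹1,584,000.
That pool (₹1,584,000) is divided at the grandchildren's generation into 11 shares of ₹144,000. Anna, Valentina, Kira, Alma, Ione, Torin, Joris, Carmen, and Varun each take ₹144,000. The 2 shares of the deceased (Jessamy and Esperanza) are combined into a pool of ₹288,000.
That pool (₹288,000) is divided at the great-grandchildren's generation equally among Imani, Miko, Winona, and Bastian: ₹72,000 each.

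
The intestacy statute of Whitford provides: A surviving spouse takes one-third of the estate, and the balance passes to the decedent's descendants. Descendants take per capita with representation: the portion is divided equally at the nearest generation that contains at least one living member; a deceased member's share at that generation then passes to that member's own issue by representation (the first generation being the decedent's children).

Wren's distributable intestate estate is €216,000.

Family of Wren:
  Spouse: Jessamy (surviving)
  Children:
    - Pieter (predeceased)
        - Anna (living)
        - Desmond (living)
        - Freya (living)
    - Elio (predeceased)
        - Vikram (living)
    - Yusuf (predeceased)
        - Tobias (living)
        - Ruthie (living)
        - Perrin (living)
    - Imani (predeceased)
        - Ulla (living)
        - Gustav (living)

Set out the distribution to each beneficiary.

Jessamy takes one-third of €216,000 = €72,000. The remaining €144,000 passes to the descendants.
No child survives, so the initial division is made at the grandchildren's generation.
The descendants' portion (€144,000) is divided into 9 shares of €16,000: Anna, Desmond, Freya, Vikram, Tobias, Ruthie, Perrin, Ulla, and Gustav each take €16,000.

Jessamy: €72,000; Anna: €16,000; Desmond: €16,000; Freya: €16,000; Vikram: €16,000; Tobias: €16,000; Ruthie: €16,000; Perrin: €16,000; Ulla: €16,000; Gustav: €16,000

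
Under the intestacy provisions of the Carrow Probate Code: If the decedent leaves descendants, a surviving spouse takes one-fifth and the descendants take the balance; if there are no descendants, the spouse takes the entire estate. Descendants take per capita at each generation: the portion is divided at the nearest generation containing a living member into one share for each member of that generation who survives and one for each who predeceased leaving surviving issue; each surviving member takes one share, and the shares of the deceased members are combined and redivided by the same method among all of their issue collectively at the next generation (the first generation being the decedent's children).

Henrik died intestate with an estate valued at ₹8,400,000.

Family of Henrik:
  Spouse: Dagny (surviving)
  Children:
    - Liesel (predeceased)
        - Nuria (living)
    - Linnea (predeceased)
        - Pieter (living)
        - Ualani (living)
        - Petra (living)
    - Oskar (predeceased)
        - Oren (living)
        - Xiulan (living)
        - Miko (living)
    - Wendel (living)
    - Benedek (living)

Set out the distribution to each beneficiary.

Dagny: ₹1,680,000; Nuria: ₹576,000; Pieter: ₹576,000; Ualani: ₹576,000; Petra: ₹576,000; Oren: ₹576,000; Xiulan: ₹576,000; Miko: ₹576,000; Wendel: ₹1,344,000; Benedek: ₹1,344,000

Dagny takes one-fifth of ₹8,400,000 = ₹1,680,000. The remaining ₹6,720,000 passes to the descendants.
The descendants' portion (₹6,720,000) is divided at the children's generation into 5 shares of ₹1,344,000. Wendel and Benedek each take ₹1,344,000. The 3 shares of the deceased (Liesel, Linnea, and Oskar) are combined into a pool of ₹4,032,000.
That pool (₹4,032,000) is divided at the grandchildren's generation equally among Nuria, Pieter, Ualani, Petra, Oren, Xiulan, and Miko: ₹576,000 each.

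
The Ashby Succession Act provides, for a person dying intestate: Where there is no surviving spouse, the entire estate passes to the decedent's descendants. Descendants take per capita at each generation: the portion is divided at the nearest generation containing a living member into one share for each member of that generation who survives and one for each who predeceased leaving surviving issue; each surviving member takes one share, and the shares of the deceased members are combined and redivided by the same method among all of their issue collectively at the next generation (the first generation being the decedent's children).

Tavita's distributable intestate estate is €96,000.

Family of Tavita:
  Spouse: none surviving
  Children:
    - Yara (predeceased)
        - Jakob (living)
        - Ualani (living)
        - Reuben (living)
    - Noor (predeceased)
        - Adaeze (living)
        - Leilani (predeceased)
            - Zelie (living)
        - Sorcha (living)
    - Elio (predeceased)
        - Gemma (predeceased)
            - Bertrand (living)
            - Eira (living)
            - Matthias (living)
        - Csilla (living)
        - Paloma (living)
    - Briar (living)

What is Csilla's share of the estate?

The entire €96,000 passes to the descendants.
That amount (€96,000) is divided at the children's generation into 4 shares of €24,000. Briar takes €24,000. The 3 shares of the deceased (Yara, Noor, and Elio) are combined into a pool of €72,000.
That pool (€72,000) is divided at the grandchildren's generation into 9 shares of €8,000. Jakob, Ualani, Reuben, Adaeze, Sorcha, Csilla, and Paloma each take €8,000. The 2 shares of the deceased (Leilani and Gemma) are combined into a pool of €16,000.
That pool (€16,000) is divided at the great-grandchildren's generation equally among Zelie, Bertrand, Eira, and Matthias: €4,000 each.

Csilla receives €8,000.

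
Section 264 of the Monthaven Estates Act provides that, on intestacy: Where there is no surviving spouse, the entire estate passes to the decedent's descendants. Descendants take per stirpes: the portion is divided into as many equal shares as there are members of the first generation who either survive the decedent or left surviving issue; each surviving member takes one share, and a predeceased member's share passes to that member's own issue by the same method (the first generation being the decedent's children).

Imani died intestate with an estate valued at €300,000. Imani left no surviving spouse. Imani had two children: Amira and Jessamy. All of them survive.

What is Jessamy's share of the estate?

Jessamy receives €150,000.

The entire €300,000 passes to the descendants.
That amount (€300,000) is divided into 2 shares of €150,000: Amira and Jessamy each take €150,000.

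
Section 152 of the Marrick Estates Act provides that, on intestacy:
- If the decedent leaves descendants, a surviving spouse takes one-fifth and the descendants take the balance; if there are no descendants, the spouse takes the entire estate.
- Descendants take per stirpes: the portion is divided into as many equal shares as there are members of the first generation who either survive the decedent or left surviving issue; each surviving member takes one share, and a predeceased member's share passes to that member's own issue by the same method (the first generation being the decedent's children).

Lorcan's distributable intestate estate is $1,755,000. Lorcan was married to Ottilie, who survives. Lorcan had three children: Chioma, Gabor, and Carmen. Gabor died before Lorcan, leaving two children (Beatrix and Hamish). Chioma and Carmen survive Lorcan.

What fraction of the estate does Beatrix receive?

Beatrix receives 2/15 of the estate.

Ottilie takes one-fifth of $1,755,000 = $351,000. The remaining $1,404,000 passes to the descendants.
The descendants' portion ($1,404,000) is divided into 3 shares of $468,000: Chioma and Carmen each take $468,000; Gabor's $468,000 share passes to Gabor's issue.
Gabor's share ($468,000) is divided into 2 shares of $234,000: Beatrix and Hamish each take $234,000.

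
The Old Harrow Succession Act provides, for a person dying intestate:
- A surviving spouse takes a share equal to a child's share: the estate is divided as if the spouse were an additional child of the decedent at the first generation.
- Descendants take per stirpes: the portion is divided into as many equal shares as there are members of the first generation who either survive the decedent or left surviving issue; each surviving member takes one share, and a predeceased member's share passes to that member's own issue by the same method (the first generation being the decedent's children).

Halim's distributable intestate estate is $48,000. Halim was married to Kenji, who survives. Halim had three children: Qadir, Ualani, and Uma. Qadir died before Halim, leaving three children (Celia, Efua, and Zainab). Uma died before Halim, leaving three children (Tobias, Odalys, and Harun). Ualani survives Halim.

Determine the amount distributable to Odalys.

Odalys receives $4,000.

The spouse counts as an additional share at the children's level, so there are 4 primary shares of $12,000. Kenji takes one such share ($12,000).
The children's combined portion ($36,000) is divided into 3 shares of $12,000: Ualani takes $12,000; Qadir's $12,000 share passes to Qadir's issue; Uma's $12,000 share passes to Uma's issue.
Qadir's share ($12,000) is divided into 3 shares of $4,000: Celia, Efua, and Zainab each take $4,000.
Uma's share ($12,000) is divided into 3 shares of $4,000: Tobias, Odalys, and Harun each take $4,000.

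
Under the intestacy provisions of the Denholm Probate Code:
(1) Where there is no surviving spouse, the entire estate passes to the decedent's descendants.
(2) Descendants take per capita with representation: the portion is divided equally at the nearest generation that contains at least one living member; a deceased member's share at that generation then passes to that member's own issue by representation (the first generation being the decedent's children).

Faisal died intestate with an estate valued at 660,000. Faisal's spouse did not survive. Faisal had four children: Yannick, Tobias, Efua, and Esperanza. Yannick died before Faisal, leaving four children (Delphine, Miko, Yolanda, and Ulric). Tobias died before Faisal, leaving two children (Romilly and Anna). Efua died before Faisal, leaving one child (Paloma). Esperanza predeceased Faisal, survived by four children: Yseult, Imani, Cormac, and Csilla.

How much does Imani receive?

Imani receives 60,000.

The entire 660,000 passes to the descendants.
No child survives, so the initial division is made at the grandchildren's generation.
That amount (660,000) is divided into 11 shares of 60,000: Delphine, Miko, Yolanda, Ulric, Romilly, Anna, Paloma, Yseult, Imani, Cormac, and Csilla each take 60,000.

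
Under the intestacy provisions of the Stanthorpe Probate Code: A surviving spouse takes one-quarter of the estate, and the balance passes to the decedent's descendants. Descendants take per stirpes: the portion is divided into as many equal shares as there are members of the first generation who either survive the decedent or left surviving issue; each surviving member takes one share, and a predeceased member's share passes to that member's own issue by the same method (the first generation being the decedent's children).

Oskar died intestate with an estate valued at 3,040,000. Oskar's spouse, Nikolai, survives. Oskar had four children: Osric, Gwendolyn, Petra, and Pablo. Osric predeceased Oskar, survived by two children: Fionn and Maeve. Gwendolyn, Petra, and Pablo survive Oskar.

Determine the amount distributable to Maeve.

Nikolai takes one-quarter of 3,040,000 = 760,000. The remaining 2,280,000 passes to the descendants.
The descendants' portion (2,280,000) is divided into 4 shares of 570,000: Gwendolyn, Petra, and Pablo each take 570,000; Osric's 570,000 share passes to Osric's issue.
Osric's share (570,000) is divided into 2 shares of 285,000: Fionn and Maeve each take 285,000.

Maeve receives 285,000.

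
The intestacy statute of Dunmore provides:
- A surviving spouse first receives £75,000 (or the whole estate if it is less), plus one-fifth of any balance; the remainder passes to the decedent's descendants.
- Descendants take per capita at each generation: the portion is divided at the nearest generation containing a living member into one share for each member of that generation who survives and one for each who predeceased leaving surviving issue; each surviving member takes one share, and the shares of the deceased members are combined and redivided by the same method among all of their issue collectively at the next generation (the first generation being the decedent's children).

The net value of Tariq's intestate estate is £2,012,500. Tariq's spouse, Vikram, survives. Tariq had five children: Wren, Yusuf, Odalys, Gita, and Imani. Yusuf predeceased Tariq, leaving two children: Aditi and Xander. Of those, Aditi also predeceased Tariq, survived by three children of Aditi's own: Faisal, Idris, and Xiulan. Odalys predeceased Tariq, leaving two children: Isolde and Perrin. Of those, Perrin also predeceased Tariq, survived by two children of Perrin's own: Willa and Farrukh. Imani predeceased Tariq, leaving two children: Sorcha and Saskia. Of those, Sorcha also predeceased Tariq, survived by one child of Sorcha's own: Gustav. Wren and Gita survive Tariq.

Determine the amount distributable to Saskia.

Saskia receives £155,000.

Vikram first takes £75,000, leaving a balance of £1,937,500. Vikram then takes one-fifth of the balance (£387,500), for a total of £462,500. The remaining £1,550,000 passes to the descendants.
The descendants' portion (£1,550,000) is divided at the children's generation into 5 shares of £310,000. Wren and Gita each take £310,000. The 3 shares of the deceased (Yusuf, Odalys, and Imani) are combined into a pool of £930,000.
That pool (£930,000) is divided at the grandchildren's generation into 6 shares of £155,000. Xander, Isolde, and Saskia each take £155,000. The 3 shares of the deceased (Aditi, Perrin, and Sorcha) are combined into a pool of £465,000.
That pool (£465,000) is divided at the great-grandchildren's generation equally among Faisal, Idris, Xiulan, Willa, Farrukh, and Gustav: £77,500 each.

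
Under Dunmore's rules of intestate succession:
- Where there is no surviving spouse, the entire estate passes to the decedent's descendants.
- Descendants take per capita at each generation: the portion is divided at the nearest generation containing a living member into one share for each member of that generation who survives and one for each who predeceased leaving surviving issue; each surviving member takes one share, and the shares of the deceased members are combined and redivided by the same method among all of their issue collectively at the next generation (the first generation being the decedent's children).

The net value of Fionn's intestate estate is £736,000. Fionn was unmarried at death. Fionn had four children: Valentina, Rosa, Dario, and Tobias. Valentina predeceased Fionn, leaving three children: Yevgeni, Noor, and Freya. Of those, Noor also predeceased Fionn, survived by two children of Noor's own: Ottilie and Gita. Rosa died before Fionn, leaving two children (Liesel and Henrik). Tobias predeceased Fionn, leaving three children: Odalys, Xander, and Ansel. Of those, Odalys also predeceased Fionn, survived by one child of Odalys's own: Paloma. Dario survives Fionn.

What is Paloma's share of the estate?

Paloma receives £46,000.

The entire £736,000 passes to the descendants.
That amount (£736,000) is divided at the children's generation into 4 shares of £184,000. Dario takes £184,000. The 3 shares of the deceased (Valentina, Rosa, and Tobias) are combined into a pool of £552,000.
That pool (£552,000) is divided at the grandchildren's generation into 8 shares of £69,000. Yevgeni, Freya, Liesel, Henrik, Xander, and Ansel each take £69,000. The 2 shares of the deceased (Noor and Odalys) are combined into a pool of £138,000.
That pool (£138,000) is divided at the great-grandchildren's generation equally among Ottilie, Gita, and Paloma: £46,000 each.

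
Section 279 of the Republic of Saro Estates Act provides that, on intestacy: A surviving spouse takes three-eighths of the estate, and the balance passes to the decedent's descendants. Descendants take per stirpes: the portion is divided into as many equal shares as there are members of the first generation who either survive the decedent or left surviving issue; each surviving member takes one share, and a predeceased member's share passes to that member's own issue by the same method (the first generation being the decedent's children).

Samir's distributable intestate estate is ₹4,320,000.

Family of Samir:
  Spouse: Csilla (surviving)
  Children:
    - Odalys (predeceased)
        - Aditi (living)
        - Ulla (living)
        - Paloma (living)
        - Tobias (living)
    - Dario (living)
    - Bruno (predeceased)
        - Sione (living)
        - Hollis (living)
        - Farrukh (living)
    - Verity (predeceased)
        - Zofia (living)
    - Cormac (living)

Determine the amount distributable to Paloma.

Csilla takes three-eighths of ₹4,320,000 = ₹1,620,000. The remaining ₹2,700,000 passes to the descendants.
The descendants' portion (₹2,700,000) is divided into 5 shares of ₹540,000: Dario and Cormac each take ₹540,000; Odalys's ₹540,000 share passes to Odalys's issue; Bruno's ₹540,000 share passes to Bruno's issue; Verity's ₹540,000 share passes to Verity's issue.
Odalys's share (₹540,000) is divided into 4 shares of ₹135,000: Aditi, Ulla, Paloma, and Tobias each take ₹135,000.
Bruno's share (₹540,000) is divided into 3 shares of ₹180,000: Sione, Hollis, and Farrukh each take ₹180,000.
Verity's share (₹540,000) passes entirely to Zofia.

Paloma receives ₹135,000.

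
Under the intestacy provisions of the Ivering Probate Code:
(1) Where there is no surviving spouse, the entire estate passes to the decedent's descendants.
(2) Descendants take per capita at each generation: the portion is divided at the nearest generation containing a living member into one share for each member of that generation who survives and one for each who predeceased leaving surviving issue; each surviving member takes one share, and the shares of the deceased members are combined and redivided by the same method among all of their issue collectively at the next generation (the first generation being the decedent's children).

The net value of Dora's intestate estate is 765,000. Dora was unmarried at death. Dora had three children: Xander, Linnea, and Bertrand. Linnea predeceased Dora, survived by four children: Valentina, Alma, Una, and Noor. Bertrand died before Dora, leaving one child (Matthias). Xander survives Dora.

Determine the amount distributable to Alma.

Alma receives 102,000.

The entire 765,000 passes to the descendants.
That amount (765,000) is divided at the children's generation into 3 shares of 255,000. Xander takes 255,000. The 2 shares of the deceased (Linnea and Bertrand) are combined into a pool of 510,000.
That pool (510,000) is divided at the grandchildren's generation equally among Valentina, Alma, Una, Noor, and Matthias: 102,000 each.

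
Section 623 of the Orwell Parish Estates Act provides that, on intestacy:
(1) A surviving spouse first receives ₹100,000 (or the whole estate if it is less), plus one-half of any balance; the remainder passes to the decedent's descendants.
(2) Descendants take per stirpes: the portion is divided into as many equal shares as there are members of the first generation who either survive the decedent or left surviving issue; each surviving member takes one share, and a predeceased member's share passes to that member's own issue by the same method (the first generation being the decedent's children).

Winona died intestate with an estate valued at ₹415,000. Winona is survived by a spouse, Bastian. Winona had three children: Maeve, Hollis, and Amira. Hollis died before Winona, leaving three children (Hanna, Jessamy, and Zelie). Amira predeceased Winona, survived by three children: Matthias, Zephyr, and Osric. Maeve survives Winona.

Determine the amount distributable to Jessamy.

Bastian first takes ₹100,000, leaving a balance of ₹315,000. Bastian then takes one-half of the balance (₹157,500), for a total of ₹257,500. The remaining ₹157,500 passes to the descendants.
The descendants' portion (₹157,500) is divided into 3 shares of ₹52,500: Maeve takes ₹52,500; Hollis's ₹52,500 share passes to Hollis's issue; Amira's ₹52,500 share passes to Amira's issue.
Hollis's share (₹52,500) is divided into 3 shares of ₹17,500: Hanna, Jessamy, and Zelie each take ₹17,500.
Amira's share (₹52,500) is divided into 3 shares of ₹17,500: Matthias, Zephyr, and Osric each take ₹17,500.

Jessamy receives ₹17,500.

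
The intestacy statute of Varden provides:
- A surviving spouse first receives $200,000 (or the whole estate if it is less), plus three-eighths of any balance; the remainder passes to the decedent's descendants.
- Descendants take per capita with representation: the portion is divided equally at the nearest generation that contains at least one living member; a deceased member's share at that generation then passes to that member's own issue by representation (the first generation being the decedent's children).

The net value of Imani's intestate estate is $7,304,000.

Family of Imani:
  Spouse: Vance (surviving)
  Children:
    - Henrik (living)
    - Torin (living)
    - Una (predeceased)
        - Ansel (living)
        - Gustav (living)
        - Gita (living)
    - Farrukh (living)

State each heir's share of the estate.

Vance first takes $200,000, leaving a balance of $7,104,000. Vance then takes three-eighths of the balance ($2,664,000), for a total of $2,864,000. The remaining $4,440,000 passes to the descendants.
The descendants' portion ($4,440,000) is divided into 4 shares of $1,110,000: Henrik, Torin, and Farrukh each take $1,110,000; Una's $1,110,000 share passes to Una's issue.
Una's share ($1,110,000) is divided into 3 shares of $370,000: Ansel, Gustav, and Gita each take $370,000.

Vance: $2,864,000; Henrik: $1,110,000; Torin: $1,110,000; Ansel: $370,000; Gustav: $370,000; Gita: $370,000; Farrukh: $1,110,000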